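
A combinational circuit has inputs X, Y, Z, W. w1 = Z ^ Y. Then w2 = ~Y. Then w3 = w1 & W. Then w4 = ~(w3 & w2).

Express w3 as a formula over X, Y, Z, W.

w1 = Z ^ Y
w3 = w1 & W = (Z ^ Y) & W

(Z ^ Y) & W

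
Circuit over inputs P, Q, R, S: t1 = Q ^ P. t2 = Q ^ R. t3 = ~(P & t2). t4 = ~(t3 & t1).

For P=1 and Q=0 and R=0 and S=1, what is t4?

t1 = 0 ^ 1 = 1
t2 = 0 ^ 0 = 0
t3 = ~(1 & 0) = 1
t4 = ~(1 & 1) = 0

0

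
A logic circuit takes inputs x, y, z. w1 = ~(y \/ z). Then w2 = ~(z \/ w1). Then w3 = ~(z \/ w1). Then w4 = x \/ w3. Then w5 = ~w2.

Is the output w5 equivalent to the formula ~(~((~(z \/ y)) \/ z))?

w1 = ~(y \/ z)
w2 = ~(z \/ w1) = ~(z \/ (~(y \/ z)))
w5 = ~w2 = ~(~(z \/ (~(y \/ z))))
At x=0, y=1, z=0: circuit gives 0, formula gives 0.
At x=0, y=0, z=0: circuit gives 1, formula gives 1.
Agrees on all 8 inputs.

Yes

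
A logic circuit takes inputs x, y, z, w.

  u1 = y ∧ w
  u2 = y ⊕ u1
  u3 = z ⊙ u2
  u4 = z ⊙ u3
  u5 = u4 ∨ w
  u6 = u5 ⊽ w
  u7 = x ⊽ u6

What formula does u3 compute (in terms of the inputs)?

z ⊙ (y ⊕ (y ∧ w))

u1 = y ∧ w
u2 = y ⊕ u1 = y ⊕ (y ∧ w)
u3 = z ⊙ u2 = z ⊙ (y ⊕ (y ∧ w))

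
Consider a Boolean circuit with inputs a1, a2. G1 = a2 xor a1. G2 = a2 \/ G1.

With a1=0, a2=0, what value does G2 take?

G1 = 0 xor 0 = 0
G2 = 0 \/ 0 = 0

0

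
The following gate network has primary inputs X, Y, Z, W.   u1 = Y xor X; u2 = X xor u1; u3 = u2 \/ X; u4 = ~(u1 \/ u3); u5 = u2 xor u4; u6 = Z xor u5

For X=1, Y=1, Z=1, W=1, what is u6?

0

u1 = 1 xor 1 = 0
u2 = 1 xor 0 = 1
u3 = 1 \/ 1 = 1
u4 = ~(0 \/ 1) = 0
u5 = 1 xor 0 = 1
u6 = 1 xor 1 = 0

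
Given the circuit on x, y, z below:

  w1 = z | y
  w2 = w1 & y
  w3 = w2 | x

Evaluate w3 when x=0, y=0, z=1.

0

w1 = 1 | 0 = 1
w2 = 1 & 0 = 0
w3 = 0 | 0 = 0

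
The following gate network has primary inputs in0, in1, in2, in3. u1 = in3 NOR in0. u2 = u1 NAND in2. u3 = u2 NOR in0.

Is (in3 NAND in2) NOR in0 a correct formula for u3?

u1 = in3 NOR in0
u2 = u1 NAND in2 = (in3 NOR in0) NAND in2
u3 = u2 NOR in0 = ((in3 NOR in0) NAND in2) NOR in0
At in0=0, in1=0, in2=1, in3=0: circuit gives 1, formula gives 0.

No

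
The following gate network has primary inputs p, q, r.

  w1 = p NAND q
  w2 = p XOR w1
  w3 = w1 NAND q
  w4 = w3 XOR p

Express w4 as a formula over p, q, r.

((p NAND q) NAND q) XOR p

w1 = p NAND q
w3 = w1 NAND q = (p NAND q) NAND q
w4 = w3 XOR p = ((p NAND q) NAND q) XOR p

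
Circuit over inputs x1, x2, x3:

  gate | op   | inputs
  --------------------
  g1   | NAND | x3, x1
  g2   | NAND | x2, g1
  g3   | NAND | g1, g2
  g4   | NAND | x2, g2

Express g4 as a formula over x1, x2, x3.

x2 NAND (x2 NAND (x3 NAND x1))

g1 = x3 NAND x1
g2 = x2 NAND g1 = x2 NAND (x3 NAND x1)
g4 = x2 NAND g2 = x2 NAND (x2 NAND (x3 NAND x1))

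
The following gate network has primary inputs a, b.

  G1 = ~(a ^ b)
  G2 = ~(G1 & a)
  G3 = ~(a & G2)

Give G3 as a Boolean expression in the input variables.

G1 = ~(a ^ b)
G2 = ~(G1 & a) = ~((~(a ^ b)) & a)
G3 = ~(a & G2) = ~(a & (~((~(a ^ b)) & a)))

~(a & (~((~(a ^ b)) & a)))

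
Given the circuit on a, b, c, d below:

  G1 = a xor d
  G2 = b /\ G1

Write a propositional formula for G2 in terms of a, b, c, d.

G1 = a xor d
G2 = b /\ G1 = b /\ (a xor d)

b /\ (a xor d)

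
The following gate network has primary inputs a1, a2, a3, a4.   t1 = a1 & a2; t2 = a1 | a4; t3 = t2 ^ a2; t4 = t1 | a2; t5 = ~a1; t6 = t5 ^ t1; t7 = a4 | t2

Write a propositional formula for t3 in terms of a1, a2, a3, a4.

(a1 | a4) ^ a2

t2 = a1 | a4
t3 = t2 ^ a2 = (a1 | a4) ^ a2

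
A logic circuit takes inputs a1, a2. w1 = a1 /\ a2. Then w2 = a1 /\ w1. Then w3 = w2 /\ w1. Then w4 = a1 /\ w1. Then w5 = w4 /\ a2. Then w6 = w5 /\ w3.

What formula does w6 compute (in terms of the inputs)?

w1 = a1 /\ a2
w2 = a1 /\ w1 = a1 /\ (a1 /\ a2)
w3 = w2 /\ w1 = (a1 /\ (a1 /\ a2)) /\ (a1 /\ a2)
w4 = a1 /\ w1 = a1 /\ (a1 /\ a2)
w5 = w4 /\ a2 = (a1 /\ (a1 /\ a2)) /\ a2
w6 = w5 /\ w3 = ((a1 /\ (a1 /\ a2)) /\ a2) /\ ((a1 /\ (a1 /\ a2)) /\ (a1 /\ a2))

((a1 /\ (a1 /\ a2)) /\ a2) /\ ((a1 /\ (a1 /\ a2)) /\ (a1 /\ a2))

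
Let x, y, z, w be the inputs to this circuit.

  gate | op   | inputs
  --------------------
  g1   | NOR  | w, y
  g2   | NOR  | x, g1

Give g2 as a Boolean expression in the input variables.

g1 = w NOR y
g2 = x NOR g1 = x NOR (w NOR y)

x NOR (w NOR y)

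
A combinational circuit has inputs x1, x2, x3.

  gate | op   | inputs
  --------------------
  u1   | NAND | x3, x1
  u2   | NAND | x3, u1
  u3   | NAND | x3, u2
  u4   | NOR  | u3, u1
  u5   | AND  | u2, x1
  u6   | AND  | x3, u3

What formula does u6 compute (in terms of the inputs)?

u1 = x3 NAND x1
u2 = x3 NAND u1 = x3 NAND (x3 NAND x1)
u3 = x3 NAND u2 = x3 NAND (x3 NAND (x3 NAND x1))
u6 = x3 AND u3 = x3 AND (x3 NAND (x3 NAND (x3 NAND x1)))

x3 AND (x3 NAND (x3 NAND (x3 NAND x1)))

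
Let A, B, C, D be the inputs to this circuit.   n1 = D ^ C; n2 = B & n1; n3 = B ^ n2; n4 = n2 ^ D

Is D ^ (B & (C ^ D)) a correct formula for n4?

Yes

n1 = D ^ C
n2 = B & n1 = B & (D ^ C)
n4 = n2 ^ D = (B & (D ^ C)) ^ D
At A=0, B=0, C=0, D=0: circuit gives 0, formula gives 0.
At A=0, B=0, C=0, D=1: circuit gives 1, formula gives 1.
Agrees on all 16 inputs.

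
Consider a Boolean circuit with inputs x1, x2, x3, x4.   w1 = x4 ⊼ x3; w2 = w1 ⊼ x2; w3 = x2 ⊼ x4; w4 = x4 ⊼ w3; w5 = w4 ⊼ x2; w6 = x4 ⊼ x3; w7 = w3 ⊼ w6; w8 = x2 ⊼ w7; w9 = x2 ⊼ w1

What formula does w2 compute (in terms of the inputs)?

w1 = x4 ⊼ x3
w2 = w1 ⊼ x2 = (x4 ⊼ x3) ⊼ x2

(x4 ⊼ x3) ⊼ x2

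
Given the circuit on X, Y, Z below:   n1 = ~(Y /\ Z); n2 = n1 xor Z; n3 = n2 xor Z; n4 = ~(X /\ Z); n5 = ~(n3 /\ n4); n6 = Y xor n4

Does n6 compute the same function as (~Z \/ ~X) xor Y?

n4 = ~(X /\ Z)
n6 = Y xor n4 = Y xor (~(X /\ Z))
At X=0, Y=1, Z=0: circuit gives 0, formula gives 0.
At X=0, Y=0, Z=0: circuit gives 1, formula gives 1.
Agrees on all 8 inputs.

Yes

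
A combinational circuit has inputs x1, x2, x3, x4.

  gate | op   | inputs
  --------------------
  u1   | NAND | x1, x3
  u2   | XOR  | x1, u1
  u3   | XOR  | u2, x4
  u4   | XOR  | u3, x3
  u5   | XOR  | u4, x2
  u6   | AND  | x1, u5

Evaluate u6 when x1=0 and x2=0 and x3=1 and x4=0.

u1 = 0 NAND 1 = 1
u2 = 0 XOR 1 = 1
u3 = 1 XOR 0 = 1
u4 = 1 XOR 1 = 0
u5 = 0 XOR 0 = 0
u6 = 0 AND 0 = 0

0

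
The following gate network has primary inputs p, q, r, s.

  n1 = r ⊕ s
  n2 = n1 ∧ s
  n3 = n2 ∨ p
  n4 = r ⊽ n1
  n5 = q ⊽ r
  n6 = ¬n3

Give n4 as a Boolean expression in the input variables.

r ⊽ (r ⊕ s)

n1 = r ⊕ s
n4 = r ⊽ n1 = r ⊽ (r ⊕ s)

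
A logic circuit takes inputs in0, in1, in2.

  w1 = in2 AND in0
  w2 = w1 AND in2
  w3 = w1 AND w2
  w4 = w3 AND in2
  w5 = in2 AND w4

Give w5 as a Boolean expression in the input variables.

in2 AND (((in2 AND in0) AND ((in2 AND in0) AND in2)) AND in2)

w1 = in2 AND in0
w2 = w1 AND in2 = (in2 AND in0) AND in2
w3 = w1 AND w2 = (in2 AND in0) AND ((in2 AND in0) AND in2)
w4 = w3 AND in2 = ((in2 AND in0) AND ((in2 AND in0) AND in2)) AND in2
w5 = in2 AND w4 = in2 AND (((in2 AND in0) AND ((in2 AND in0) AND in2)) AND in2)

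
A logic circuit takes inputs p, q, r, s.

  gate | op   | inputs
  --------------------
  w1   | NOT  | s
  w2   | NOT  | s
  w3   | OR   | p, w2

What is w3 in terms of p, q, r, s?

w2 = NOT s
w3 = p OR w2 = p OR NOT s

p OR NOT s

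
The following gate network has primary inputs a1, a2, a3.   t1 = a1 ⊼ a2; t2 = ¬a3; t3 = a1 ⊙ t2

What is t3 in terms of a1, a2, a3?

t2 = ¬a3
t3 = a1 ⊙ t2 = a1 ⊙ ¬a3

a1 ⊙ ¬a3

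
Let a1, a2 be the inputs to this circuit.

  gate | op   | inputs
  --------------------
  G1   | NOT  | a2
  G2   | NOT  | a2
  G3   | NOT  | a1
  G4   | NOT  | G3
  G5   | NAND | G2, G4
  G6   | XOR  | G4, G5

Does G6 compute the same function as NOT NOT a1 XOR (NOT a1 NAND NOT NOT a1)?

G2 = NOT a2
G3 = NOT a1
G4 = NOT G3 = NOT NOT a1
G5 = G2 NAND G4 = NOT a2 NAND NOT NOT a1
G6 = G4 XOR G5 = NOT NOT a1 XOR (NOT a2 NAND NOT NOT a1)
At a1=1, a2=0: circuit gives 1, formula gives 0.

No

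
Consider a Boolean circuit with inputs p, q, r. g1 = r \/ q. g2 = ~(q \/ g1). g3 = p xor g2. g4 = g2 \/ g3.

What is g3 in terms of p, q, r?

p xor (~(q \/ (r \/ q)))

g1 = r \/ q
g2 = ~(q \/ g1) = ~(q \/ (r \/ q))
g3 = p xor g2 = p xor (~(q \/ (r \/ q)))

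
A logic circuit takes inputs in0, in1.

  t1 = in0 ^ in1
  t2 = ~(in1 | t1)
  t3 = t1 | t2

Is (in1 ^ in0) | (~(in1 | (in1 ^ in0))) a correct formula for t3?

Yes

t1 = in0 ^ in1
t2 = ~(in1 | t1) = ~(in1 | (in0 ^ in1))
t3 = t1 | t2 = (in0 ^ in1) | (~(in1 | (in0 ^ in1)))
At in0=1, in1=1: circuit gives 0, formula gives 0.
At in0=0, in1=0: circuit gives 1, formula gives 1.
Agrees on all 4 inputs.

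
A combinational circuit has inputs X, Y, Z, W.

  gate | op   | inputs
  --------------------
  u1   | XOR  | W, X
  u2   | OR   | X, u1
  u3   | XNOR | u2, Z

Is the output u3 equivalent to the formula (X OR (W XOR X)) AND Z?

No

u1 = W XOR X
u2 = X OR u1 = X OR (W XOR X)
u3 = u2 XNOR Z = (X OR (W XOR X)) XNOR Z
At X=0, Y=0, Z=0, W=0: circuit gives 1, formula gives 0.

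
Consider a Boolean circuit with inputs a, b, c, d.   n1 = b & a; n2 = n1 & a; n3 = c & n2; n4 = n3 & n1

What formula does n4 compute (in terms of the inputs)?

(c & ((b & a) & a)) & (b & a)

n1 = b & a
n2 = n1 & a = (b & a) & a
n3 = c & n2 = c & ((b & a) & a)
n4 = n3 & n1 = (c & ((b & a) & a)) & (b & a)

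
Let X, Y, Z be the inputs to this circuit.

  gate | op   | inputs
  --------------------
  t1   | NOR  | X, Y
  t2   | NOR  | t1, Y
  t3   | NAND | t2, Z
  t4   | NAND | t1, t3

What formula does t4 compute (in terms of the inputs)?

t1 = X NOR Y
t2 = t1 NOR Y = (X NOR Y) NOR Y
t3 = t2 NAND Z = ((X NOR Y) NOR Y) NAND Z
t4 = t1 NAND t3 = (X NOR Y) NAND (((X NOR Y) NOR Y) NAND Z)

(X NOR Y) NAND (((X NOR Y) NOR Y) NAND Z)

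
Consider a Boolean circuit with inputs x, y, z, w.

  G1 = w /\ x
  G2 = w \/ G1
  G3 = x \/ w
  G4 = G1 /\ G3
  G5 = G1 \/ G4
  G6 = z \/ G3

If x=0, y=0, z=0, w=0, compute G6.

0

G3 = 0 \/ 0 = 0
G6 = 0 \/ 0 = 0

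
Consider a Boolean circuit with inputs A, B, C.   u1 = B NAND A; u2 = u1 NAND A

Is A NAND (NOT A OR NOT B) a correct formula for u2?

Yes

u1 = B NAND A
u2 = u1 NAND A = (B NAND A) NAND A
At A=1, B=0, C=0: circuit gives 0, formula gives 0.
At A=0, B=0, C=0: circuit gives 1, formula gives 1.
Agrees on all 8 inputs.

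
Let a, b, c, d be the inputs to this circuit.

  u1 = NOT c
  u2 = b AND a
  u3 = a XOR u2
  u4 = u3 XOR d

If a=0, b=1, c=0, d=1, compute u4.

u2 = 1 AND 0 = 0
u3 = 0 XOR 0 = 0
u4 = 0 XOR 1 = 1

1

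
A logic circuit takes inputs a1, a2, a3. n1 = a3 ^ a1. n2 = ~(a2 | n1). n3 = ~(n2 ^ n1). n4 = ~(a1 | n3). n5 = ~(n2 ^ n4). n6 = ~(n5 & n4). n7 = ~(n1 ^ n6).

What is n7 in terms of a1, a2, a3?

~((a3 ^ a1) ^ (~((~((~(a2 | (a3 ^ a1))) ^ (~(a1 | (~((~(a2 | (a3 ^ a1))) ^ (a3 ^ a1))))))) & (~(a1 | (~((~(a2 | (a3 ^ a1))) ^ (a3 ^ a1))))))))

n1 = a3 ^ a1
n2 = ~(a2 | n1) = ~(a2 | (a3 ^ a1))
n3 = ~(n2 ^ n1) = ~((~(a2 | (a3 ^ a1))) ^ (a3 ^ a1))
n4 = ~(a1 | n3) = ~(a1 | (~((~(a2 | (a3 ^ a1))) ^ (a3 ^ a1))))
n5 = ~(n2 ^ n4) = ~((~(a2 | (a3 ^ a1))) ^ (~(a1 | (~((~(a2 | (a3 ^ a1))) ^ (a3 ^ a1))))))
n6 = ~(n5 & n4) = ~((~((~(a2 | (a3 ^ a1))) ^ (~(a1 | (~((~(a2 | (a3 ^ a1))) ^ (a3 ^ a1))))))) & (~(a1 | (~((~(a2 | (a3 ^ a1))) ^ (a3 ^ a1))))))
n7 = ~(n1 ^ n6) = ~((a3 ^ a1) ^ (~((~((~(a2 | (a3 ^ a1))) ^ (~(a1 | (~((~(a2 | (a3 ^ a1))) ^ (a3 ^ a1))))))) & (~(a1 | (~((~(a2 | (a3 ^ a1))) ^ (a3 ^ a1))))))))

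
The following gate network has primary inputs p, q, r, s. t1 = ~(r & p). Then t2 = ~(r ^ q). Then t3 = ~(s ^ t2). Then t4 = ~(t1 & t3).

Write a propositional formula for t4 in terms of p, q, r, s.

t1 = ~(r & p)
t2 = ~(r ^ q)
t3 = ~(s ^ t2) = ~(s ^ (~(r ^ q)))
t4 = ~(t1 & t3) = ~((~(r & p)) & (~(s ^ (~(r ^ q)))))

~((~(r & p)) & (~(s ^ (~(r ^ q)))))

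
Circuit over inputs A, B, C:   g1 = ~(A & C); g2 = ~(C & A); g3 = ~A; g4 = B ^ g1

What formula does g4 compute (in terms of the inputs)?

B ^ (~(A & C))

g1 = ~(A & C)
g4 = B ^ g1 = B ^ (~(A & C))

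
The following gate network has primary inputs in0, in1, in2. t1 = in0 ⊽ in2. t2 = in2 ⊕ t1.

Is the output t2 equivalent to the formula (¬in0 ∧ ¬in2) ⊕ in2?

Yes

t1 = in0 ⊽ in2
t2 = in2 ⊕ t1 = in2 ⊕ (in0 ⊽ in2)
At in0=1, in1=0, in2=0: circuit gives 0, formula gives 0.
At in0=0, in1=0, in2=0: circuit gives 1, formula gives 1.
Agrees on all 8 inputs.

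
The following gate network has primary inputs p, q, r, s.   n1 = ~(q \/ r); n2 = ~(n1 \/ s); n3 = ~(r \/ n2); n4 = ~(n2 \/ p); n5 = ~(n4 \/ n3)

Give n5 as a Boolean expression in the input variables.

~((~((~((~(q \/ r)) \/ s)) \/ p)) \/ (~(r \/ (~((~(q \/ r)) \/ s)))))

n1 = ~(q \/ r)
n2 = ~(n1 \/ s) = ~((~(q \/ r)) \/ s)
n3 = ~(r \/ n2) = ~(r \/ (~((~(q \/ r)) \/ s)))
n4 = ~(n2 \/ p) = ~((~((~(q \/ r)) \/ s)) \/ p)
n5 = ~(n4 \/ n3) = ~((~((~((~(q \/ r)) \/ s)) \/ p)) \/ (~(r \/ (~((~(q \/ r)) \/ s)))))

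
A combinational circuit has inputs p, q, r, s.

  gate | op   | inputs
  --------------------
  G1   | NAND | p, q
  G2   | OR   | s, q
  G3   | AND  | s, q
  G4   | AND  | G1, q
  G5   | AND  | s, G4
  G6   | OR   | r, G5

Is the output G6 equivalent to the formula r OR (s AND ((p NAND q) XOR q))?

G1 = p NAND q
G4 = G1 AND q = (p NAND q) AND q
G5 = s AND G4 = s AND ((p NAND q) AND q)
G6 = r OR G5 = r OR (s AND ((p NAND q) AND q))
At p=0, q=0, r=0, s=1: circuit gives 0, formula gives 1.

No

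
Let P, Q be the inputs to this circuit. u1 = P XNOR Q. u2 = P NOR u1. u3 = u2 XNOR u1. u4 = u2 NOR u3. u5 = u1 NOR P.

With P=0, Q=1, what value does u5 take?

u1 = 0 XNOR 1 = 0
u5 = 0 NOR 0 = 1

1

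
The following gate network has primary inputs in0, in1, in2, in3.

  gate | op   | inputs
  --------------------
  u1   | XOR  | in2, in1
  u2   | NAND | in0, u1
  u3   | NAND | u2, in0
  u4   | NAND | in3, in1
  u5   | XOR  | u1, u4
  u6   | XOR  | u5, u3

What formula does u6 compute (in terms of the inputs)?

((in2 XOR in1) XOR (in3 NAND in1)) XOR ((in0 NAND (in2 XOR in1)) NAND in0)

u1 = in2 XOR in1
u2 = in0 NAND u1 = in0 NAND (in2 XOR in1)
u3 = u2 NAND in0 = (in0 NAND (in2 XOR in1)) NAND in0
u4 = in3 NAND in1
u5 = u1 XOR u4 = (in2 XOR in1) XOR (in3 NAND in1)
u6 = u5 XOR u3 = ((in2 XOR in1) XOR (in3 NAND in1)) XOR ((in0 NAND (in2 XOR in1)) NAND in0)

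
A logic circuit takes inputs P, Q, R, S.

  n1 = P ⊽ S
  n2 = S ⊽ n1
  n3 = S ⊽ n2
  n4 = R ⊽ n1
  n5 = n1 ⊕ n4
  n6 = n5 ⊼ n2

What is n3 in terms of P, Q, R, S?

n1 = P ⊽ S
n2 = S ⊽ n1 = S ⊽ (P ⊽ S)
n3 = S ⊽ n2 = S ⊽ (S ⊽ (P ⊽ S))

S ⊽ (S ⊽ (P ⊽ S))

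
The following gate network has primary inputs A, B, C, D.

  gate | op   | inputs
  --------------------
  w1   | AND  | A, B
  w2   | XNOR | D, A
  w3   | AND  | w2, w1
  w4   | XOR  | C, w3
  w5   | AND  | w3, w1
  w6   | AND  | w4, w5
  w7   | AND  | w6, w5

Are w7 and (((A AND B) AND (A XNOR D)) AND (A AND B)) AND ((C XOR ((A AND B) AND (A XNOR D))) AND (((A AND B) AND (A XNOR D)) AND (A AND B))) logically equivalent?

Yes

w1 = A AND B
w2 = D XNOR A
w3 = w2 AND w1 = (D XNOR A) AND (A AND B)
w4 = C XOR w3 = C XOR ((D XNOR A) AND (A AND B))
w5 = w3 AND w1 = ((D XNOR A) AND (A AND B)) AND (A AND B)
w6 = w4 AND w5 = (C XOR ((D XNOR A) AND (A AND B))) AND (((D XNOR A) AND (A AND B)) AND (A AND B))
w7 = w6 AND w5 = ((C XOR ((D XNOR A) AND (A AND B))) AND (((D XNOR A) AND (A AND B)) AND (A AND B))) AND (((D XNOR A) AND (A AND B)) AND (A AND B))
At A=0, B=0, C=0, D=0: circuit gives 0, formula gives 0.
At A=1, B=1, C=0, D=1: circuit gives 1, formula gives 1.
Agrees on all 16 inputs.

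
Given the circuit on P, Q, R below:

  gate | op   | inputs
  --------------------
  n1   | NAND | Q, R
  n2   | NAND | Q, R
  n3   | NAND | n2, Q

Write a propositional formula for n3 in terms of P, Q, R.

n2 = Q NAND R
n3 = n2 NAND Q = (Q NAND R) NAND Q

(Q NAND R) NAND Q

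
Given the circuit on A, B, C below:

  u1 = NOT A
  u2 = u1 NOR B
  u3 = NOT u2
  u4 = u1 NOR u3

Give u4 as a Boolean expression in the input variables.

u1 = NOT A
u2 = u1 NOR B = NOT A NOR B
u3 = NOT u2 = NOT (NOT A NOR B)
u4 = u1 NOR u3 = NOT A NOR NOT (NOT A NOR B)

NOT A NOR NOT (NOT A NOR B)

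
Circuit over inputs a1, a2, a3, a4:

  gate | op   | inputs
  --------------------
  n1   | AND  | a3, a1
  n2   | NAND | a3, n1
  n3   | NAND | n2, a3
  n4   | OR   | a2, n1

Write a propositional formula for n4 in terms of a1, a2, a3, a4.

a2 OR (a3 AND a1)

n1 = a3 AND a1
n4 = a2 OR n1 = a2 OR (a3 AND a1)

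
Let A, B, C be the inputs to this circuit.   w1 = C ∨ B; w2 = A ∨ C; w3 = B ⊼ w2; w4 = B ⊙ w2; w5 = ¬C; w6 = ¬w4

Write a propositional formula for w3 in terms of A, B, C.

w2 = A ∨ C
w3 = B ⊼ w2 = B ⊼ (A ∨ C)

B ⊼ (A ∨ C)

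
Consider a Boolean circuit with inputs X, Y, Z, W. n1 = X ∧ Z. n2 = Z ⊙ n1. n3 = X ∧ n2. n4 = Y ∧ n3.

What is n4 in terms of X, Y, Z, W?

n1 = X ∧ Z
n2 = Z ⊙ n1 = Z ⊙ (X ∧ Z)
n3 = X ∧ n2 = X ∧ (Z ⊙ (X ∧ Z))
n4 = Y ∧ n3 = Y ∧ (X ∧ (Z ⊙ (X ∧ Z)))

Y ∧ (X ∧ (Z ⊙ (X ∧ Z)))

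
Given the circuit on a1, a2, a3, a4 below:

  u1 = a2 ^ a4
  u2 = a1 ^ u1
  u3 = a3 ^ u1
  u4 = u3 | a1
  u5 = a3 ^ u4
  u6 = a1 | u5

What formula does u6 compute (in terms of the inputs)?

a1 | (a3 ^ ((a3 ^ (a2 ^ a4)) | a1))

u1 = a2 ^ a4
u3 = a3 ^ u1 = a3 ^ (a2 ^ a4)
u4 = u3 | a1 = (a3 ^ (a2 ^ a4)) | a1
u5 = a3 ^ u4 = a3 ^ ((a3 ^ (a2 ^ a4)) | a1)
u6 = a1 | u5 = a1 | (a3 ^ ((a3 ^ (a2 ^ a4)) | a1))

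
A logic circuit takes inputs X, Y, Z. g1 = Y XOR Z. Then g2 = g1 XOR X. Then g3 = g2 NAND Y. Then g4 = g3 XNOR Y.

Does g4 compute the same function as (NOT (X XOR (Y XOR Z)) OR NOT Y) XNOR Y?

Yes

g1 = Y XOR Z
g2 = g1 XOR X = (Y XOR Z) XOR X
g3 = g2 NAND Y = ((Y XOR Z) XOR X) NAND Y
g4 = g3 XNOR Y = (((Y XOR Z) XOR X) NAND Y) XNOR Y
At X=0, Y=0, Z=0: circuit gives 0, formula gives 0.
At X=0, Y=1, Z=1: circuit gives 1, formula gives 1.
Agrees on all 8 inputs.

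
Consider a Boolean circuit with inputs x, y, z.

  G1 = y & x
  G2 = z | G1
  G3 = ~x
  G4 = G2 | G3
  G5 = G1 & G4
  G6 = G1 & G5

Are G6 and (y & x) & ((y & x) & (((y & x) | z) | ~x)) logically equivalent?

G1 = y & x
G2 = z | G1 = z | (y & x)
G3 = ~x
G4 = G2 | G3 = (z | (y & x)) | ~x
G5 = G1 & G4 = (y & x) & ((z | (y & x)) | ~x)
G6 = G1 & G5 = (y & x) & ((y & x) & ((z | (y & x)) | ~x))
At x=0, y=0, z=0: circuit gives 0, formula gives 0.
At x=1, y=1, z=0: circuit gives 1, formula gives 1.
Agrees on all 8 inputs.

Yes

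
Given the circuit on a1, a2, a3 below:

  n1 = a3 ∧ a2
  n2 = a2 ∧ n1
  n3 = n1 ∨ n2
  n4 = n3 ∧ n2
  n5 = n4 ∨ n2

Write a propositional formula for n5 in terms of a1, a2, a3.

n1 = a3 ∧ a2
n2 = a2 ∧ n1 = a2 ∧ (a3 ∧ a2)
n3 = n1 ∨ n2 = (a3 ∧ a2) ∨ (a2 ∧ (a3 ∧ a2))
n4 = n3 ∧ n2 = ((a3 ∧ a2) ∨ (a2 ∧ (a3 ∧ a2))) ∧ (a2 ∧ (a3 ∧ a2))
n5 = n4 ∨ n2 = (((a3 ∧ a2) ∨ (a2 ∧ (a3 ∧ a2))) ∧ (a2 ∧ (a3 ∧ a2))) ∨ (a2 ∧ (a3 ∧ a2))

(((a3 ∧ a2) ∨ (a2 ∧ (a3 ∧ a2))) ∧ (a2 ∧ (a3 ∧ a2))) ∨ (a2 ∧ (a3 ∧ a2))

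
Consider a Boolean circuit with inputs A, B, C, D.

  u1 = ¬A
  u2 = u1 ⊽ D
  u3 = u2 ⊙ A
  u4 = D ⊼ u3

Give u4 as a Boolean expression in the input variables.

u1 = ¬A
u2 = u1 ⊽ D = ¬A ⊽ D
u3 = u2 ⊙ A = (¬A ⊽ D) ⊙ A
u4 = D ⊼ u3 = D ⊼ ((¬A ⊽ D) ⊙ A)

D ⊼ ((¬A ⊽ D) ⊙ A)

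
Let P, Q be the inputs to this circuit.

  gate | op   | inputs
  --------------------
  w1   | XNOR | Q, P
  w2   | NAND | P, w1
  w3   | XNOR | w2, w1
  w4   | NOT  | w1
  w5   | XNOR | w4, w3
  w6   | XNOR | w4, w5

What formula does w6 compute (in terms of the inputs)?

NOT (Q XNOR P) XNOR (NOT (Q XNOR P) XNOR ((P NAND (Q XNOR P)) XNOR (Q XNOR P)))

w1 = Q XNOR P
w2 = P NAND w1 = P NAND (Q XNOR P)
w3 = w2 XNOR w1 = (P NAND (Q XNOR P)) XNOR (Q XNOR P)
w4 = NOT w1 = NOT (Q XNOR P)
w5 = w4 XNOR w3 = NOT (Q XNOR P) XNOR ((P NAND (Q XNOR P)) XNOR (Q XNOR P))
w6 = w4 XNOR w5 = NOT (Q XNOR P) XNOR (NOT (Q XNOR P) XNOR ((P NAND (Q XNOR P)) XNOR (Q XNOR P)))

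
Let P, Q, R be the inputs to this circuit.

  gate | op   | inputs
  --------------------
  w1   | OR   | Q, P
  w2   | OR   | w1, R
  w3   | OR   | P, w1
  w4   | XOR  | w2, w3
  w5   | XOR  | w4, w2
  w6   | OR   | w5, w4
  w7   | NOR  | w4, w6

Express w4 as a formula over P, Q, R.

((Q OR P) OR R) XOR (P OR (Q OR P))

w1 = Q OR P
w2 = w1 OR R = (Q OR P) OR R
w3 = P OR w1 = P OR (Q OR P)
w4 = w2 XOR w3 = ((Q OR P) OR R) XOR (P OR (Q OR P))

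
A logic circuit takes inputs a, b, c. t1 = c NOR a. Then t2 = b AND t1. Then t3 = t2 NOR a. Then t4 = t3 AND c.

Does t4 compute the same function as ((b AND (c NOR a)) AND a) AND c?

No

t1 = c NOR a
t2 = b AND t1 = b AND (c NOR a)
t3 = t2 NOR a = (b AND (c NOR a)) NOR a
t4 = t3 AND c = ((b AND (c NOR a)) NOR a) AND c
At a=0, b=0, c=1: circuit gives 1, formula gives 0.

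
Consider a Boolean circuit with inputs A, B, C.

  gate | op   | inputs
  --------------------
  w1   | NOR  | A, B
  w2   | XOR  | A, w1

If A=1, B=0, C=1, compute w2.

w1 = 1 NOR 0 = 0
w2 = 1 XOR 0 = 1

1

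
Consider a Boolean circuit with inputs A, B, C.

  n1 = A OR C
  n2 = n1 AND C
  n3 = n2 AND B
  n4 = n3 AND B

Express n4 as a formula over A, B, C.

n1 = A OR C
n2 = n1 AND C = (A OR C) AND C
n3 = n2 AND B = ((A OR C) AND C) AND B
n4 = n3 AND B = (((A OR C) AND C) AND B) AND B

(((A OR C) AND C) AND B) AND B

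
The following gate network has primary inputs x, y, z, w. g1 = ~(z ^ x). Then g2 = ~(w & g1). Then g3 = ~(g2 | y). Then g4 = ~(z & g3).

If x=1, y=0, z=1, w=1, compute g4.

g1 = ~(1 ^ 1) = 1
g2 = ~(1 & 1) = 0
g3 = ~(0 | 0) = 1
g4 = ~(1 & 1) = 0

0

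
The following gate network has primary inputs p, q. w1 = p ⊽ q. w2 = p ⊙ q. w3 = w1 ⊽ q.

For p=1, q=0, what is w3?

1

w1 = 1 ⊽ 0 = 0
w3 = 0 ⊽ 0 = 1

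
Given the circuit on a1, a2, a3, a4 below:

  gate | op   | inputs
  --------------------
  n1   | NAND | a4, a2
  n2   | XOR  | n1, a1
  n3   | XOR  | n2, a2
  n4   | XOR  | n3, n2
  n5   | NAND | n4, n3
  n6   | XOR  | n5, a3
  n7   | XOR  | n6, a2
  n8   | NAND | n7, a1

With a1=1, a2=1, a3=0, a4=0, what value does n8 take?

n1 = 0 NAND 1 = 1
n2 = 1 XOR 1 = 0
n3 = 0 XOR 1 = 1
n4 = 1 XOR 0 = 1
n5 = 1 NAND 1 = 0
n6 = 0 XOR 0 = 0
n7 = 0 XOR 1 = 1
n8 = 1 NAND 1 = 0

0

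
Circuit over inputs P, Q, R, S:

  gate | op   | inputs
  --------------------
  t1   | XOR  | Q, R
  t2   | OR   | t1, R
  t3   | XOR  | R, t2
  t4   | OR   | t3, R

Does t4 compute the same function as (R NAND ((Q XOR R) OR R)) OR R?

t1 = Q XOR R
t2 = t1 OR R = (Q XOR R) OR R
t3 = R XOR t2 = R XOR ((Q XOR R) OR R)
t4 = t3 OR R = (R XOR ((Q XOR R) OR R)) OR R
At P=0, Q=0, R=0, S=0: circuit gives 0, formula gives 1.

No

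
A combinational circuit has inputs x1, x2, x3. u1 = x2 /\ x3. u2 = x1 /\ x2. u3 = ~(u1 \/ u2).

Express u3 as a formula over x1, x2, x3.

u1 = x2 /\ x3
u2 = x1 /\ x2
u3 = ~(u1 \/ u2) = ~((x2 /\ x3) \/ (x1 /\ x2))

~((x2 /\ x3) \/ (x1 /\ x2))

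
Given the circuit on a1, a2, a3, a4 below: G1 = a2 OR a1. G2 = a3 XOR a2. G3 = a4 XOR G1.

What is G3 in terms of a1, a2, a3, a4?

G1 = a2 OR a1
G3 = a4 XOR G1 = a4 XOR (a2 OR a1)

a4 XOR (a2 OR a1)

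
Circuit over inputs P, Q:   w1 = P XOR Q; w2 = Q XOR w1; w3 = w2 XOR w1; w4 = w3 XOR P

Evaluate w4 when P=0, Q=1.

1

w1 = 0 XOR 1 = 1
w2 = 1 XOR 1 = 0
w3 = 0 XOR 1 = 1
w4 = 1 XOR 0 = 1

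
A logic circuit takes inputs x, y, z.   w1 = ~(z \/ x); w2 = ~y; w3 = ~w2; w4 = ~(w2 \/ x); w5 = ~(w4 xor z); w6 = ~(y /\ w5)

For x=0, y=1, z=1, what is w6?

w2 = ~1 = 0
w4 = ~(0 \/ 0) = 1
w5 = ~(1 xor 1) = 1
w6 = ~(1 /\ 1) = 0

0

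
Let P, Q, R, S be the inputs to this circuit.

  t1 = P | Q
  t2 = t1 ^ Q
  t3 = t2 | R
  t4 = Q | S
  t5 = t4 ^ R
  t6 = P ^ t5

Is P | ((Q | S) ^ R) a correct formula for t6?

t4 = Q | S
t5 = t4 ^ R = (Q | S) ^ R
t6 = P ^ t5 = P ^ ((Q | S) ^ R)
At P=1, Q=0, R=0, S=1: circuit gives 0, formula gives 1.

No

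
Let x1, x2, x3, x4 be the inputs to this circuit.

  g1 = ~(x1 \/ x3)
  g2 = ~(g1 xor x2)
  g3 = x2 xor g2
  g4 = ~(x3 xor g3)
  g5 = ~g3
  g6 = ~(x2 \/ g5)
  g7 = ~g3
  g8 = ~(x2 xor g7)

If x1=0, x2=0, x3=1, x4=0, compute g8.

g1 = ~(0 \/ 1) = 0
g2 = ~(0 xor 0) = 1
g3 = 0 xor 1 = 1
g7 = ~1 = 0
g8 = ~(0 xor 0) = 1

1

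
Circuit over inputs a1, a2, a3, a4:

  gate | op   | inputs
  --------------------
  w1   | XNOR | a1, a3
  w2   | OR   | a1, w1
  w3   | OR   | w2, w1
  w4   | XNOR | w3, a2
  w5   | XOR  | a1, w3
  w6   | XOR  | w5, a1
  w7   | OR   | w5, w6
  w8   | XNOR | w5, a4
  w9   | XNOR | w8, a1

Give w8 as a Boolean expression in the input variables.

(a1 XOR ((a1 OR (a1 XNOR a3)) OR (a1 XNOR a3))) XNOR a4

w1 = a1 XNOR a3
w2 = a1 OR w1 = a1 OR (a1 XNOR a3)
w3 = w2 OR w1 = (a1 OR (a1 XNOR a3)) OR (a1 XNOR a3)
w5 = a1 XOR w3 = a1 XOR ((a1 OR (a1 XNOR a3)) OR (a1 XNOR a3))
w8 = w5 XNOR a4 = (a1 XOR ((a1 OR (a1 XNOR a3)) OR (a1 XNOR a3))) XNOR a4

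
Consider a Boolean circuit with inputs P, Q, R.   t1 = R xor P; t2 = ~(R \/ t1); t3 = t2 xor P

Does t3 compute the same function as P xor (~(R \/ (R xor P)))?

Yes

t1 = R xor P
t2 = ~(R \/ t1) = ~(R \/ (R xor P))
t3 = t2 xor P = (~(R \/ (R xor P))) xor P
At P=0, Q=0, R=1: circuit gives 0, formula gives 0.
At P=0, Q=0, R=0: circuit gives 1, formula gives 1.
Agrees on all 8 inputs.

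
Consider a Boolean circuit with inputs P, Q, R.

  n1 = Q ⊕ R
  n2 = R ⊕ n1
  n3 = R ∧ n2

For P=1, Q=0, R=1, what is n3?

0

n1 = 0 ⊕ 1 = 1
n2 = 1 ⊕ 1 = 0
n3 = 1 ∧ 0 = 0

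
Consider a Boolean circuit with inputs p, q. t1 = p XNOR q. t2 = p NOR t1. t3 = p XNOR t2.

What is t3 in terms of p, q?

p XNOR (p NOR (p XNOR q))

t1 = p XNOR q
t2 = p NOR t1 = p NOR (p XNOR q)
t3 = p XNOR t2 = p XNOR (p NOR (p XNOR q))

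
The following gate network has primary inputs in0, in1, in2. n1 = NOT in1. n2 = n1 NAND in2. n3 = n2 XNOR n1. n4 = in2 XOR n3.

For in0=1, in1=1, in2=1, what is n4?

1

n1 = NOT 1 = 0
n2 = 0 NAND 1 = 1
n3 = 1 XNOR 0 = 0
n4 = 1 XOR 0 = 1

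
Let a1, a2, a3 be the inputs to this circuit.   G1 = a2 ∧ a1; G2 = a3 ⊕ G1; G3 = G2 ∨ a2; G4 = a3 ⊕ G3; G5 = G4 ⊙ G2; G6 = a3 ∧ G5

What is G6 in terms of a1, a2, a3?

G1 = a2 ∧ a1
G2 = a3 ⊕ G1 = a3 ⊕ (a2 ∧ a1)
G3 = G2 ∨ a2 = (a3 ⊕ (a2 ∧ a1)) ∨ a2
G4 = a3 ⊕ G3 = a3 ⊕ ((a3 ⊕ (a2 ∧ a1)) ∨ a2)
G5 = G4 ⊙ G2 = (a3 ⊕ ((a3 ⊕ (a2 ∧ a1)) ∨ a2)) ⊙ (a3 ⊕ (a2 ∧ a1))
G6 = a3 ∧ G5 = a3 ∧ ((a3 ⊕ ((a3 ⊕ (a2 ∧ a1)) ∨ a2)) ⊙ (a3 ⊕ (a2 ∧ a1)))

a3 ∧ ((a3 ⊕ ((a3 ⊕ (a2 ∧ a1)) ∨ a2)) ⊙ (a3 ⊕ (a2 ∧ a1)))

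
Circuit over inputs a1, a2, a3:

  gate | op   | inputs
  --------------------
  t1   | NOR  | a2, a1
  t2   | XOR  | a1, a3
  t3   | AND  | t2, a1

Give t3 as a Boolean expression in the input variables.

(a1 XOR a3) AND a1

t2 = a1 XOR a3
t3 = t2 AND a1 = (a1 XOR a3) AND a1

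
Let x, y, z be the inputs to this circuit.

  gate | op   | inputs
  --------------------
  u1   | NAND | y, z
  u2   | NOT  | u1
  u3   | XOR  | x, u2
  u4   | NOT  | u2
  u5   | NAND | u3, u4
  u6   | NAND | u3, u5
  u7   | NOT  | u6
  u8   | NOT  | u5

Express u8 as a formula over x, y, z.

u1 = y NAND z
u2 = NOT u1 = NOT (y NAND z)
u3 = x XOR u2 = x XOR NOT (y NAND z)
u4 = NOT u2 = NOT NOT (y NAND z)
u5 = u3 NAND u4 = (x XOR NOT (y NAND z)) NAND NOT NOT (y NAND z)
u8 = NOT u5 = NOT ((x XOR NOT (y NAND z)) NAND NOT NOT (y NAND z))

NOT ((x XOR NOT (y NAND z)) NAND NOT NOT (y NAND z))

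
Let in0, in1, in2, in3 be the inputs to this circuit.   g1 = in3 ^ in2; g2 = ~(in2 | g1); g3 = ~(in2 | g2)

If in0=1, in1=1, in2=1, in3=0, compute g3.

g1 = 0 ^ 1 = 1
g2 = ~(1 | 1) = 0
g3 = ~(1 | 0) = 0

0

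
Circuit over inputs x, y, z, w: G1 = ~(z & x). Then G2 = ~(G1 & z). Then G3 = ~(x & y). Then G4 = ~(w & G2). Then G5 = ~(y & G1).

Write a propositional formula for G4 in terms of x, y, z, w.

~(w & (~((~(z & x)) & z)))

G1 = ~(z & x)
G2 = ~(G1 & z) = ~((~(z & x)) & z)
G4 = ~(w & G2) = ~(w & (~((~(z & x)) & z)))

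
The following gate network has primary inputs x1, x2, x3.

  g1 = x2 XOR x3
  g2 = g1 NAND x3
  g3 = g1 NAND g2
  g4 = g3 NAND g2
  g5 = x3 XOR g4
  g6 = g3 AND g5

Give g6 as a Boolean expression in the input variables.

((x2 XOR x3) NAND ((x2 XOR x3) NAND x3)) AND (x3 XOR (((x2 XOR x3) NAND ((x2 XOR x3) NAND x3)) NAND ((x2 XOR x3) NAND x3)))

g1 = x2 XOR x3
g2 = g1 NAND x3 = (x2 XOR x3) NAND x3
g3 = g1 NAND g2 = (x2 XOR x3) NAND ((x2 XOR x3) NAND x3)
g4 = g3 NAND g2 = ((x2 XOR x3) NAND ((x2 XOR x3) NAND x3)) NAND ((x2 XOR x3) NAND x3)
g5 = x3 XOR g4 = x3 XOR (((x2 XOR x3) NAND ((x2 XOR x3) NAND x3)) NAND ((x2 XOR x3) NAND x3))
g6 = g3 AND g5 = ((x2 XOR x3) NAND ((x2 XOR x3) NAND x3)) AND (x3 XOR (((x2 XOR x3) NAND ((x2 XOR x3) NAND x3)) NAND ((x2 XOR x3) NAND x3)))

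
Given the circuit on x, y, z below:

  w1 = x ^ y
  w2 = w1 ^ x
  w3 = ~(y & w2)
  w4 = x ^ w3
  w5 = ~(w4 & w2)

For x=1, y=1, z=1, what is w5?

w1 = 1 ^ 1 = 0
w2 = 0 ^ 1 = 1
w3 = ~(1 & 1) = 0
w4 = 1 ^ 0 = 1
w5 = ~(1 & 1) = 0

0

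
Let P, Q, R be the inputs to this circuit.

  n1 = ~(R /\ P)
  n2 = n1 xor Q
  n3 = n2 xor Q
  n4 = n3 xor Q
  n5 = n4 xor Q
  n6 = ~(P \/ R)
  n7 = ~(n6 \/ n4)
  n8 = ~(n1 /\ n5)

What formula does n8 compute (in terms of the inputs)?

n1 = ~(R /\ P)
n2 = n1 xor Q = (~(R /\ P)) xor Q
n3 = n2 xor Q = ((~(R /\ P)) xor Q) xor Q
n4 = n3 xor Q = (((~(R /\ P)) xor Q) xor Q) xor Q
n5 = n4 xor Q = ((((~(R /\ P)) xor Q) xor Q) xor Q) xor Q
n8 = ~(n1 /\ n5) = ~((~(R /\ P)) /\ (((((~(R /\ P)) xor Q) xor Q) xor Q) xor Q))

~((~(R /\ P)) /\ (((((~(R /\ P)) xor Q) xor Q) xor Q) xor Q))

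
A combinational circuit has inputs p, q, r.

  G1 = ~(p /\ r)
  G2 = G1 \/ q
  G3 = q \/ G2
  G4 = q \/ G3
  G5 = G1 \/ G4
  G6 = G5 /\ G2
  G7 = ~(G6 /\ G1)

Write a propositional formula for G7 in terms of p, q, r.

G1 = ~(p /\ r)
G2 = G1 \/ q = (~(p /\ r)) \/ q
G3 = q \/ G2 = q \/ ((~(p /\ r)) \/ q)
G4 = q \/ G3 = q \/ (q \/ ((~(p /\ r)) \/ q))
G5 = G1 \/ G4 = (~(p /\ r)) \/ (q \/ (q \/ ((~(p /\ r)) \/ q)))
G6 = G5 /\ G2 = ((~(p /\ r)) \/ (q \/ (q \/ ((~(p /\ r)) \/ q)))) /\ ((~(p /\ r)) \/ q)
G7 = ~(G6 /\ G1) = ~((((~(p /\ r)) \/ (q \/ (q \/ ((~(p /\ r)) \/ q)))) /\ ((~(p /\ r)) \/ q)) /\ (~(p /\ r)))

~((((~(p /\ r)) \/ (q \/ (q \/ ((~(p /\ r)) \/ q)))) /\ ((~(p /\ r)) \/ q)) /\ (~(p /\ r)))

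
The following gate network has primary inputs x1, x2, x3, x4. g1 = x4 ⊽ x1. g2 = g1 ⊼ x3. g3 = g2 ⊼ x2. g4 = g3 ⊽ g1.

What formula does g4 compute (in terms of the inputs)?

(((x4 ⊽ x1) ⊼ x3) ⊼ x2) ⊽ (x4 ⊽ x1)

g1 = x4 ⊽ x1
g2 = g1 ⊼ x3 = (x4 ⊽ x1) ⊼ x3
g3 = g2 ⊼ x2 = ((x4 ⊽ x1) ⊼ x3) ⊼ x2
g4 = g3 ⊽ g1 = (((x4 ⊽ x1) ⊼ x3) ⊼ x2) ⊽ (x4 ⊽ x1)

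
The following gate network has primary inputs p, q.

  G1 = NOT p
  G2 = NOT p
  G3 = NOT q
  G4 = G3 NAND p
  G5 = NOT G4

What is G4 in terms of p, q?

NOT q NAND p

G3 = NOT q
G4 = G3 NAND p = NOT q NAND p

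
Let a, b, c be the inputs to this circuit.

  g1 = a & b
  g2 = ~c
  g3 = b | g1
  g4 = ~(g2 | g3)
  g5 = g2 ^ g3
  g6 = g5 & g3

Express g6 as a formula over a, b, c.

(~c ^ (b | (a & b))) & (b | (a & b))

g1 = a & b
g2 = ~c
g3 = b | g1 = b | (a & b)
g5 = g2 ^ g3 = ~c ^ (b | (a & b))
g6 = g5 & g3 = (~c ^ (b | (a & b))) & (b | (a & b))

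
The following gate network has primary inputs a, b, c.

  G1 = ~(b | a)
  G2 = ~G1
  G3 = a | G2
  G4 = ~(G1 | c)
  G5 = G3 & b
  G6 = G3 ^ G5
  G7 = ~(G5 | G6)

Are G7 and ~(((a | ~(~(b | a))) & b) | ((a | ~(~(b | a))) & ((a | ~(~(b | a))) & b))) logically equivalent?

No

G1 = ~(b | a)
G2 = ~G1 = ~(~(b | a))
G3 = a | G2 = a | ~(~(b | a))
G5 = G3 & b = (a | ~(~(b | a))) & b
G6 = G3 ^ G5 = (a | ~(~(b | a))) ^ ((a | ~(~(b | a))) & b)
G7 = ~(G5 | G6) = ~(((a | ~(~(b | a))) & b) | ((a | ~(~(b | a))) ^ ((a | ~(~(b | a))) & b)))
At a=1, b=0, c=0: circuit gives 0, formula gives 1.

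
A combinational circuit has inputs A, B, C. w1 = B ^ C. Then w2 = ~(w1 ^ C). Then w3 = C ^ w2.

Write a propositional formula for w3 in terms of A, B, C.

w1 = B ^ C
w2 = ~(w1 ^ C) = ~((B ^ C) ^ C)
w3 = C ^ w2 = C ^ (~((B ^ C) ^ C))

C ^ (~((B ^ C) ^ C))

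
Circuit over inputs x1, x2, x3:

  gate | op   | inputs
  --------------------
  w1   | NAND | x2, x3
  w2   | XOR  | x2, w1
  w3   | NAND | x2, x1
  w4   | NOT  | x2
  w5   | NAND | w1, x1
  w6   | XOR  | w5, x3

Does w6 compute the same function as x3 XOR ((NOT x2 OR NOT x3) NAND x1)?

Yes

w1 = x2 NAND x3
w5 = w1 NAND x1 = (x2 NAND x3) NAND x1
w6 = w5 XOR x3 = ((x2 NAND x3) NAND x1) XOR x3
At x1=0, x2=0, x3=1: circuit gives 0, formula gives 0.
At x1=0, x2=0, x3=0: circuit gives 1, formula gives 1.
Agrees on all 8 inputs.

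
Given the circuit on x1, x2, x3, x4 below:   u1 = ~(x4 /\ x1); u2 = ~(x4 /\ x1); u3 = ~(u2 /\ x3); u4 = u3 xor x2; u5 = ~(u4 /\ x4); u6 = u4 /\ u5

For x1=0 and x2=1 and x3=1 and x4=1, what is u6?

0

u2 = ~(1 /\ 0) = 1
u3 = ~(1 /\ 1) = 0
u4 = 0 xor 1 = 1
u5 = ~(1 /\ 1) = 0
u6 = 1 /\ 0 = 0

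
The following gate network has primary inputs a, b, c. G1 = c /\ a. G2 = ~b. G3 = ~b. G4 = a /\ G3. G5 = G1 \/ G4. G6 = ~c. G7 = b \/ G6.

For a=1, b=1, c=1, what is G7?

G6 = ~1 = 0
G7 = 1 \/ 0 = 1

1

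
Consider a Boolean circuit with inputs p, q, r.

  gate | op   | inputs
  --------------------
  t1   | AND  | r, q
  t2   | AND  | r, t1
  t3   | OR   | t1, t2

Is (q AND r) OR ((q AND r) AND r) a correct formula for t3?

Yes

t1 = r AND q
t2 = r AND t1 = r AND (r AND q)
t3 = t1 OR t2 = (r AND q) OR (r AND (r AND q))
At p=0, q=0, r=0: circuit gives 0, formula gives 0.
At p=0, q=1, r=1: circuit gives 1, formula gives 1.
Agrees on all 8 inputs.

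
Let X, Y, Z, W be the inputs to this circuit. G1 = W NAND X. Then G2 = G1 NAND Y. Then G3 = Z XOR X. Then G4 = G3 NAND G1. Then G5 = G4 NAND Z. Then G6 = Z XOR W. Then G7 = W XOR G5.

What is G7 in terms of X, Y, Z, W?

W XOR (((Z XOR X) NAND (W NAND X)) NAND Z)

G1 = W NAND X
G3 = Z XOR X
G4 = G3 NAND G1 = (Z XOR X) NAND (W NAND X)
G5 = G4 NAND Z = ((Z XOR X) NAND (W NAND X)) NAND Z
G7 = W XOR G5 = W XOR (((Z XOR X) NAND (W NAND X)) NAND Z)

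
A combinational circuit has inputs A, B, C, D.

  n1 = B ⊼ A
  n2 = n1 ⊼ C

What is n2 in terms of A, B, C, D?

(B ⊼ A) ⊼ C

n1 = B ⊼ A
n2 = n1 ⊼ C = (B ⊼ A) ⊼ C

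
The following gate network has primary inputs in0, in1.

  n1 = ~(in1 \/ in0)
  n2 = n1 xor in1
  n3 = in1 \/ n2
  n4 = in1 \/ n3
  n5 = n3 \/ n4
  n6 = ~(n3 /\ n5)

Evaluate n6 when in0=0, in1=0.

n1 = ~(0 \/ 0) = 1
n2 = 1 xor 0 = 1
n3 = 0 \/ 1 = 1
n4 = 0 \/ 1 = 1
n5 = 1 \/ 1 = 1
n6 = ~(1 /\ 1) = 0

0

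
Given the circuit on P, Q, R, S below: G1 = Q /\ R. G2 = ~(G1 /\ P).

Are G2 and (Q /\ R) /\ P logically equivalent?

G1 = Q /\ R
G2 = ~(G1 /\ P) = ~((Q /\ R) /\ P)
At P=0, Q=0, R=0, S=0: circuit gives 1, formula gives 0.

No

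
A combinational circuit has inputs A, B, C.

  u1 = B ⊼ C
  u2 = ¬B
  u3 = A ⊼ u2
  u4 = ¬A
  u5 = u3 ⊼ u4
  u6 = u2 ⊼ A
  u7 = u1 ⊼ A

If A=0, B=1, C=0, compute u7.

1

u1 = 1 ⊼ 0 = 1
u7 = 1 ⊼ 0 = 1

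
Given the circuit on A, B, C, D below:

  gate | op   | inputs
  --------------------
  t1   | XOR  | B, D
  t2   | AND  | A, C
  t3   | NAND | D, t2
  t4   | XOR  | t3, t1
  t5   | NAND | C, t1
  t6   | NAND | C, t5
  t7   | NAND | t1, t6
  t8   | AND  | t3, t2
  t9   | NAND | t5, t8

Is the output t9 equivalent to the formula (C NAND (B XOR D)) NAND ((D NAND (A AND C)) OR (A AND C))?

No

t1 = B XOR D
t2 = A AND C
t3 = D NAND t2 = D NAND (A AND C)
t5 = C NAND t1 = C NAND (B XOR D)
t8 = t3 AND t2 = (D NAND (A AND C)) AND (A AND C)
t9 = t5 NAND t8 = (C NAND (B XOR D)) NAND ((D NAND (A AND C)) AND (A AND C))
At A=0, B=0, C=0, D=0: circuit gives 1, formula gives 0.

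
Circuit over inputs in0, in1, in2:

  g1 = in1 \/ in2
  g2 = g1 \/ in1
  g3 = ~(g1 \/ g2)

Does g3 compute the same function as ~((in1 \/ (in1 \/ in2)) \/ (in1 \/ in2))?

g1 = in1 \/ in2
g2 = g1 \/ in1 = (in1 \/ in2) \/ in1
g3 = ~(g1 \/ g2) = ~((in1 \/ in2) \/ ((in1 \/ in2) \/ in1))
At in0=0, in1=0, in2=1: circuit gives 0, formula gives 0.
At in0=0, in1=0, in2=0: circuit gives 1, formula gives 1.
Agrees on all 8 inputs.

Yes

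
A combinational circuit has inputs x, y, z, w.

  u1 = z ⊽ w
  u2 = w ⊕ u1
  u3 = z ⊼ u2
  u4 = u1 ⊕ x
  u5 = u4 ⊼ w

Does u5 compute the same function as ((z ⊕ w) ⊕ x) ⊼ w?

u1 = z ⊽ w
u4 = u1 ⊕ x = (z ⊽ w) ⊕ x
u5 = u4 ⊼ w = ((z ⊽ w) ⊕ x) ⊼ w
At x=0, y=0, z=0, w=1: circuit gives 1, formula gives 0.

No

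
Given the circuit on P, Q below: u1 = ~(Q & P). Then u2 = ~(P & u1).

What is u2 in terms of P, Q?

~(P & (~(Q & P)))

u1 = ~(Q & P)
u2 = ~(P & u1) = ~(P & (~(Q & P)))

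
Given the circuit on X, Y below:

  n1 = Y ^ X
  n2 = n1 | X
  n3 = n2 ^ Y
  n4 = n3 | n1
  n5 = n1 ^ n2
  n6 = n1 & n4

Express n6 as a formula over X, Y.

(Y ^ X) & ((((Y ^ X) | X) ^ Y) | (Y ^ X))

n1 = Y ^ X
n2 = n1 | X = (Y ^ X) | X
n3 = n2 ^ Y = ((Y ^ X) | X) ^ Y
n4 = n3 | n1 = (((Y ^ X) | X) ^ Y) | (Y ^ X)
n6 = n1 & n4 = (Y ^ X) & ((((Y ^ X) | X) ^ Y) | (Y ^ X))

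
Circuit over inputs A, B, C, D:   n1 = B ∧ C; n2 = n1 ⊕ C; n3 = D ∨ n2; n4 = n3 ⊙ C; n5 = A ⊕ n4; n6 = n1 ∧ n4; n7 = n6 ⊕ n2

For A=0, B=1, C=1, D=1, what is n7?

n1 = 1 ∧ 1 = 1
n2 = 1 ⊕ 1 = 0
n3 = 1 ∨ 0 = 1
n4 = 1 ⊙ 1 = 1
n6 = 1 ∧ 1 = 1
n7 = 1 ⊕ 0 = 1

1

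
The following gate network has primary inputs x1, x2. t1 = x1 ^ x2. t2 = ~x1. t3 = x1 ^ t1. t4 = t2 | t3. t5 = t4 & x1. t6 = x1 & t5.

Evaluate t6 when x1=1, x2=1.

t1 = 1 ^ 1 = 0
t2 = ~1 = 0
t3 = 1 ^ 0 = 1
t4 = 0 | 1 = 1
t5 = 1 & 1 = 1
t6 = 1 & 1 = 1

1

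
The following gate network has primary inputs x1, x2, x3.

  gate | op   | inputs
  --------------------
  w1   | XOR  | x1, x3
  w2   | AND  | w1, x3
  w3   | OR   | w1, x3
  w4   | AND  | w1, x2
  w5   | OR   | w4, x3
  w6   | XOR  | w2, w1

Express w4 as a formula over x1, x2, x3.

(x1 XOR x3) AND x2

w1 = x1 XOR x3
w4 = w1 AND x2 = (x1 XOR x3) AND x2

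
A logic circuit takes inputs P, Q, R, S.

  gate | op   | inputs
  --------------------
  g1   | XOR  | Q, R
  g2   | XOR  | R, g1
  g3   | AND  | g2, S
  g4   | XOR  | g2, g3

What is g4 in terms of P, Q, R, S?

(R XOR (Q XOR R)) XOR ((R XOR (Q XOR R)) AND S)

g1 = Q XOR R
g2 = R XOR g1 = R XOR (Q XOR R)
g3 = g2 AND S = (R XOR (Q XOR R)) AND S
g4 = g2 XOR g3 = (R XOR (Q XOR R)) XOR ((R XOR (Q XOR R)) AND S)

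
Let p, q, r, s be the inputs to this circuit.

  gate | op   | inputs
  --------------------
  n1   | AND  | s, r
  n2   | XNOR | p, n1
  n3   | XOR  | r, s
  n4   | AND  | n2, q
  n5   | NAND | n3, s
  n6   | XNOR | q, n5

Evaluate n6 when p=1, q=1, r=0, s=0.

1

n3 = 0 XOR 0 = 0
n5 = 0 NAND 0 = 1
n6 = 1 XNOR 1 = 1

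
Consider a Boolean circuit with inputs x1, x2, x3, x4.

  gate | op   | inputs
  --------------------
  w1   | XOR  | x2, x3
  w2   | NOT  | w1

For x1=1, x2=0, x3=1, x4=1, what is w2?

w1 = 0 XOR 1 = 1
w2 = NOT 1 = 0

0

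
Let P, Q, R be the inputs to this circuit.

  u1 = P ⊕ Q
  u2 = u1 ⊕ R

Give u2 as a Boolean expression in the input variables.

u1 = P ⊕ Q
u2 = u1 ⊕ R = (P ⊕ Q) ⊕ R

(P ⊕ Q) ⊕ R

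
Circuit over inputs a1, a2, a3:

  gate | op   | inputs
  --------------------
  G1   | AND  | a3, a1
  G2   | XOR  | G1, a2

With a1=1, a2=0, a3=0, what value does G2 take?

G1 = 0 AND 1 = 0
G2 = 0 XOR 0 = 0

0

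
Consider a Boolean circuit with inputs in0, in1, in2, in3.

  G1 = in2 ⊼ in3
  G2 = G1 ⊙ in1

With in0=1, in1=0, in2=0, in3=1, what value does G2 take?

G1 = 0 ⊼ 1 = 1
G2 = 1 ⊙ 0 = 0

0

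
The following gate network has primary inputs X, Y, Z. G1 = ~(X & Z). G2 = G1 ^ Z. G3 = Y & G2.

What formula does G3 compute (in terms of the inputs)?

G1 = ~(X & Z)
G2 = G1 ^ Z = (~(X & Z)) ^ Z
G3 = Y & G2 = Y & ((~(X & Z)) ^ Z)

Y & ((~(X & Z)) ^ Z)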